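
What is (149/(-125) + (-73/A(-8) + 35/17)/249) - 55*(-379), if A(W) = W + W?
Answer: 176463903653/8466000 ≈ 20844.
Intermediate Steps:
A(W) = 2*W
(149/(-125) + (-73/A(-8) + 35/17)/249) - 55*(-379) = (149/(-125) + (-73/(2*(-8)) + 35/17)/249) - 55*(-379) = (149*(-1/125) + (-73/(-16) + 35*(1/17))*(1/249)) + 20845 = (-149/125 + (-73*(-1/16) + 35/17)*(1/249)) + 20845 = (-149/125 + (73/16 + 35/17)*(1/249)) + 20845 = (-149/125 + (1801/272)*(1/249)) + 20845 = (-149/125 + 1801/67728) + 20845 = -9866347/8466000 + 20845 = 176463903653/8466000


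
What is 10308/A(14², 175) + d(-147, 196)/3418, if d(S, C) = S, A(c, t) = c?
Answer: 8800983/167482 ≈ 52.549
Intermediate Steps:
10308/A(14², 175) + d(-147, 196)/3418 = 10308/(14²) - 147/3418 = 10308/196 - 147*1/3418 = 10308*(1/196) - 147/3418 = 2577/49 - 147/3418 = 8800983/167482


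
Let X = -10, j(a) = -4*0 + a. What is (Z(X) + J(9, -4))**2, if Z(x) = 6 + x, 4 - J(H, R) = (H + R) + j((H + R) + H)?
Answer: 361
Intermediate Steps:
j(a) = a (j(a) = 0 + a = a)
J(H, R) = 4 - 3*H - 2*R (J(H, R) = 4 - ((H + R) + ((H + R) + H)) = 4 - ((H + R) + (R + 2*H)) = 4 - (2*R + 3*H) = 4 + (-3*H - 2*R) = 4 - 3*H - 2*R)
(Z(X) + J(9, -4))**2 = ((6 - 10) + (4 - 3*9 - 2*(-4)))**2 = (-4 + (4 - 27 + 8))**2 = (-4 - 15)**2 = (-19)**2 = 361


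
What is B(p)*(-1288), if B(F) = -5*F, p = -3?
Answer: -19320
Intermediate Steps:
B(p)*(-1288) = -5*(-3)*(-1288) = 15*(-1288) = -19320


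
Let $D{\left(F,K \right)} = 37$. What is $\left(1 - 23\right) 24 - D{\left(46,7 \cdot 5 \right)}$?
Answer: $-565$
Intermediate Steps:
$\left(1 - 23\right) 24 - D{\left(46,7 \cdot 5 \right)} = \left(1 - 23\right) 24 - 37 = \left(-22\right) 24 - 37 = -528 - 37 = -565$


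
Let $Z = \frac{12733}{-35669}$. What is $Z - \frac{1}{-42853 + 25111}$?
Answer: $- \frac{225873217}{632839398} \approx -0.35692$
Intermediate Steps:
$Z = - \frac{12733}{35669}$ ($Z = 12733 \left(- \frac{1}{35669}\right) = - \frac{12733}{35669} \approx -0.35698$)
$Z - \frac{1}{-42853 + 25111} = - \frac{12733}{35669} - \frac{1}{-42853 + 25111} = - \frac{12733}{35669} - \frac{1}{-17742} = - \frac{12733}{35669} - - \frac{1}{17742} = - \frac{12733}{35669} + \frac{1}{17742} = - \frac{225873217}{632839398}$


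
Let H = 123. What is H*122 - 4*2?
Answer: 14998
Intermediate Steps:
H*122 - 4*2 = 123*122 - 4*2 = 15006 - 8 = 14998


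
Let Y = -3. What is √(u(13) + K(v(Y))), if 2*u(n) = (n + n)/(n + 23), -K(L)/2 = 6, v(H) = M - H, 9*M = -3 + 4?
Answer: I*√419/6 ≈ 3.4116*I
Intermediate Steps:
M = ⅑ (M = (-3 + 4)/9 = (⅑)*1 = ⅑ ≈ 0.11111)
v(H) = ⅑ - H
K(L) = -12 (K(L) = -2*6 = -12)
u(n) = n/(23 + n) (u(n) = ((n + n)/(n + 23))/2 = ((2*n)/(23 + n))/2 = (2*n/(23 + n))/2 = n/(23 + n))
√(u(13) + K(v(Y))) = √(13/(23 + 13) - 12) = √(13/36 - 12) = √(-419/36) = I*√419/6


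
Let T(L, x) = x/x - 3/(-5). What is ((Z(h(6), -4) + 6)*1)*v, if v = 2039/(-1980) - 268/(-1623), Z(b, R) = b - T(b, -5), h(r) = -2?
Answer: -926219/446325 ≈ -2.0752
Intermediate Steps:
T(L, x) = 8/5 (T(L, x) = 1 - 3*(-1/5) = 1 + 3/5 = 8/5)
Z(b, R) = -8/5 + b (Z(b, R) = b - 1*8/5 = b - 8/5 = -8/5 + b)
v = -926219/1071180 (v = 2039*(-1/1980) - 268*(-1/1623) = -2039/1980 + 268/1623 = -926219/1071180 ≈ -0.86467)
((Z(h(6), -4) + 6)*1)*v = (((-8/5 - 2) + 6)*1)*(-926219/1071180) = ((-18/5 + 6)*1)*(-926219/1071180) = ((12/5)*1)*(-926219/1071180) = (12/5)*(-926219/1071180) = -926219/446325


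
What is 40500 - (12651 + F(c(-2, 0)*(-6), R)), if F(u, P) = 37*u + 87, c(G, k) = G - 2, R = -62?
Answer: 26874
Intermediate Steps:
c(G, k) = -2 + G
F(u, P) = 87 + 37*u
40500 - (12651 + F(c(-2, 0)*(-6), R)) = 40500 - (12651 + (87 + 37*((-2 - 2)*(-6)))) = 40500 - (12651 + (87 + 37*(-4*(-6)))) = 40500 - (12651 + (87 + 37*24)) = 40500 - (12651 + (87 + 888)) = 40500 - (12651 + 975) = 40500 - 1*13626 = 40500 - 13626 = 26874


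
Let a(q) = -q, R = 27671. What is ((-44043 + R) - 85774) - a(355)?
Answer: -101791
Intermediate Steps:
((-44043 + R) - 85774) - a(355) = ((-44043 + 27671) - 85774) - (-1)*355 = (-16372 - 85774) - 1*(-355) = -102146 + 355 = -101791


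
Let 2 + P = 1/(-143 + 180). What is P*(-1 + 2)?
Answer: -73/37 ≈ -1.9730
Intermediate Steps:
P = -73/37 (P = -2 + 1/(-143 + 180) = -2 + 1/37 = -73/37 ≈ -1.9730)
P*(-1 + 2) = -73*(-1 + 2)/37 = -73/37*1 = -73/37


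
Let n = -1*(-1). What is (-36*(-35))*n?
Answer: 1260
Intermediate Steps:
n = 1
(-36*(-35))*n = -36*(-35)*1 = 1260*1 = 1260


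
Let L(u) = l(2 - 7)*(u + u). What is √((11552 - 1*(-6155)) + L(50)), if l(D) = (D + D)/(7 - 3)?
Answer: 23*√33 ≈ 132.13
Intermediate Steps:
l(D) = D/2 (l(D) = (2*D)/4 = (2*D)*(¼) = D/2)
L(u) = -5*u (L(u) = ((2 - 7)/2)*(u + u) = ((½)*(-5))*(2*u) = -5*u)
√((11552 - 1*(-6155)) + L(50)) = √((11552 - 1*(-6155)) - 5*50) = √((11552 + 6155) - 250) = √(17707 - 250) = √17457 = 23*√33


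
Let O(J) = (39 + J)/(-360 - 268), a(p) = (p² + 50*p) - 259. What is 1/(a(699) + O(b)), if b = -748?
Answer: 628/328628085 ≈ 1.9110e-6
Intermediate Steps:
a(p) = -259 + p² + 50*p
O(J) = -39/628 - J/628 (O(J) = (39 + J)/(-628) = (39 + J)*(-1/628) = -39/628 - J/628)
1/(a(699) + O(b)) = 1/((-259 + 699² + 50*699) + (-39/628 - 1/628*(-748))) = 1/((-259 + 488601 + 34950) + (-39/628 + 187/157)) = 1/(523292 + 709/628) = 1/(328628085/628) = 628/328628085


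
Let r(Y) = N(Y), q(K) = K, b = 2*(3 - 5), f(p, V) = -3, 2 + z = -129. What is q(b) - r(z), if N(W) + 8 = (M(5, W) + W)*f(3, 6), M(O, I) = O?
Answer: -374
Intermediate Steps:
z = -131 (z = -2 - 129 = -131)
b = -4 (b = 2*(-2) = -4)
N(W) = -23 - 3*W (N(W) = -8 + (5 + W)*(-3) = -8 + (-15 - 3*W) = -23 - 3*W)
r(Y) = -23 - 3*Y
q(b) - r(z) = -4 - (-23 - 3*(-131)) = -4 - (-23 + 393) = -4 - 1*370 = -4 - 370 = -374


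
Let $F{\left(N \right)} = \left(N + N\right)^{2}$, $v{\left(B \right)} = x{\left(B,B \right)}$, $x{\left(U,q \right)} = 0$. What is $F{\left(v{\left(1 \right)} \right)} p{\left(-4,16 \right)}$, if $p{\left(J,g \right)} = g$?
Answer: $0$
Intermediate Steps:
$v{\left(B \right)} = 0$
$F{\left(N \right)} = 4 N^{2}$ ($F{\left(N \right)} = \left(2 N\right)^{2} = 4 N^{2}$)
$F{\left(v{\left(1 \right)} \right)} p{\left(-4,16 \right)} = 4 \cdot 0^{2} \cdot 16 = 4 \cdot 0 \cdot 16 = 0 \cdot 16 = 0$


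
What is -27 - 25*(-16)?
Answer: 373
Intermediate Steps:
-27 - 25*(-16) = -27 + 400 = 373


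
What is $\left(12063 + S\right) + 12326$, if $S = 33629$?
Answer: $58018$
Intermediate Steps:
$\left(12063 + S\right) + 12326 = \left(12063 + 33629\right) + 12326 = 45692 + 12326 = 58018$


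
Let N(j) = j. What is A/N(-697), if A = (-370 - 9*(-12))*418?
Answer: 109516/697 ≈ 157.12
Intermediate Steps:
A = -109516 (A = (-370 + 108)*418 = -262*418 = -109516)
A/N(-697) = -109516/(-697) = -109516*(-1/697) = 109516/697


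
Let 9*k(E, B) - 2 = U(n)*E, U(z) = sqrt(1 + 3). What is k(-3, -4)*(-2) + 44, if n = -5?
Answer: 404/9 ≈ 44.889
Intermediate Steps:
U(z) = 2 (U(z) = sqrt(4) = 2)
k(E, B) = 2/9 + 2*E/9 (k(E, B) = 2/9 + (2*E)/9 = 2/9 + 2*E/9)
k(-3, -4)*(-2) + 44 = (2/9 + (2/9)*(-3))*(-2) + 44 = (2/9 - 2/3)*(-2) + 44 = -4/9*(-2) + 44 = 8/9 + 44 = 404/9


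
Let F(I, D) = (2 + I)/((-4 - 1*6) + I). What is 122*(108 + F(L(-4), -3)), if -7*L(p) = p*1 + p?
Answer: 407114/31 ≈ 13133.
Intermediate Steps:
L(p) = -2*p/7 (L(p) = -(p*1 + p)/7 = -(p + p)/7 = -2*p/7)
F(I, D) = (2 + I)/(-10 + I) (F(I, D) = (2 + I)/((-4 - 6) + I) = (2 + I)/(-10 + I))
122*(108 + F(L(-4), -3)) = 122*(108 + (2 - 2/7*(-4))/(-10 - 2/7*(-4))) = 122*(108 + (2 + 8/7)/(-10 + 8/7)) = 122*(108 + (22/7)/(-62/7)) = 122*(108 - 7/62*22/7) = 122*(108 - 11/31) = 122*(3337/31) = 407114/31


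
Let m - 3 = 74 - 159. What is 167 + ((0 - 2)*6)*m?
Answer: 1151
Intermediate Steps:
m = -82 (m = 3 + (74 - 159) = 3 - 85 = -82)
167 + ((0 - 2)*6)*m = 167 + ((0 - 2)*6)*(-82) = 167 - 2*6*(-82) = 167 - 12*(-82) = 167 + 984 = 1151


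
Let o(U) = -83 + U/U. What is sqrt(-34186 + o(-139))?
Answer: 2*I*sqrt(8567) ≈ 185.12*I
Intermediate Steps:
o(U) = -82 (o(U) = -83 + 1 = -82)
sqrt(-34186 + o(-139)) = sqrt(-34186 - 82) = sqrt(-34268) = 2*I*sqrt(8567)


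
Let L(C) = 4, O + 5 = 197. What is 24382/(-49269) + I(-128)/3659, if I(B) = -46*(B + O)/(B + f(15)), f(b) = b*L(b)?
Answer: -1480371562/3064679607 ≈ -0.48304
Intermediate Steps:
O = 192 (O = -5 + 197 = 192)
f(b) = 4*b (f(b) = b*4 = 4*b)
I(B) = -46*(192 + B)/(60 + B) (I(B) = -46*(B + 192)/(B + 4*15) = -46*(192 + B)/(B + 60) = -46*(192 + B)/(60 + B))
24382/(-49269) + I(-128)/3659 = 24382/(-49269) + (46*(-192 - 1*(-128))/(60 - 128))/3659 = 24382*(-1/49269) + (46*(-192 + 128)/(-68))*(1/3659) = -24382/49269 + (46*(-1/68)*(-64))*(1/3659) = -24382/49269 + (736/17)*(1/3659) = -24382/49269 + 736/62203 = -1480371562/3064679607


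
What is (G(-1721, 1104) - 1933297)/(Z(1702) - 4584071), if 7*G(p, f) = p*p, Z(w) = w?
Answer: 10571238/32076583 ≈ 0.32956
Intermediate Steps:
G(p, f) = p²/7 (G(p, f) = (p*p)/7 = p²/7)
(G(-1721, 1104) - 1933297)/(Z(1702) - 4584071) = ((⅐)*(-1721)² - 1933297)/(1702 - 4584071) = ((⅐)*2961841 - 1933297)/(-4582369) = (2961841/7 - 1933297)*(-1/4582369) = -10571238/7*(-1/4582369) = 10571238/32076583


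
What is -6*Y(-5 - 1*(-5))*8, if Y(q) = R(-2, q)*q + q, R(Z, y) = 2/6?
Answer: 0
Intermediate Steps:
R(Z, y) = 1/3 (R(Z, y) = 2*(1/6) = 1/3)
Y(q) = 4*q/3 (Y(q) = q/3 + q = 4*q/3)
-6*Y(-5 - 1*(-5))*8 = -8*(-5 - 1*(-5))*8 = -8*(-5 + 5)*8 = -8*0*8 = -6*0*8 = 0*8 = 0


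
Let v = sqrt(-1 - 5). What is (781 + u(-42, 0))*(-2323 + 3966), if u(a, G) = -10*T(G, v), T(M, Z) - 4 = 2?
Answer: 1184603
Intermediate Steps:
v = I*sqrt(6) (v = sqrt(-6) = I*sqrt(6) ≈ 2.4495*I)
T(M, Z) = 6 (T(M, Z) = 4 + 2 = 6)
u(a, G) = -60 (u(a, G) = -10*6 = -60)
(781 + u(-42, 0))*(-2323 + 3966) = (781 - 60)*(-2323 + 3966) = 721*1643 = 1184603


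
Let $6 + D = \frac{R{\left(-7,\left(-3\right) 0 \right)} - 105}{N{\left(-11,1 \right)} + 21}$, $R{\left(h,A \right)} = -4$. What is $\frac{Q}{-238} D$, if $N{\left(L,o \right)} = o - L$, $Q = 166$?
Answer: $\frac{25481}{3927} \approx 6.4887$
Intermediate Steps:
$D = - \frac{307}{33}$ ($D = -6 + \frac{-4 - 105}{\left(1 - -11\right) + 21} = -6 - \frac{109}{\left(1 + 11\right) + 21} = -6 - \frac{109}{12 + 21} = -6 - \frac{109}{33} = - \frac{307}{33} \approx -9.303$)
$\frac{Q}{-238} D = \frac{166}{-238} \left(- \frac{307}{33}\right) = 166 \left(- \frac{1}{238}\right) \left(- \frac{307}{33}\right) = \left(- \frac{83}{119}\right) \left(- \frac{307}{33}\right) = \frac{25481}{3927}$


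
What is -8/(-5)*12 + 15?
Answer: 171/5 ≈ 34.200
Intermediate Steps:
-8/(-5)*12 + 15 = -8*(-⅕)*12 + 15 = (8/5)*12 + 15 = 96/5 + 15 = 171/5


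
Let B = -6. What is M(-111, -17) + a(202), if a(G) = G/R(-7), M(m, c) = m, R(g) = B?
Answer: -434/3 ≈ -144.67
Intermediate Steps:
R(g) = -6
a(G) = -G/6 (a(G) = G/(-6) = G*(-⅙) = -G/6)
M(-111, -17) + a(202) = -111 - ⅙*202 = -111 - 101/3 = -434/3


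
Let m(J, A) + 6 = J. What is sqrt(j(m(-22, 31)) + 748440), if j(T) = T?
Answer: 2*sqrt(187103) ≈ 865.11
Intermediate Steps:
m(J, A) = -6 + J
sqrt(j(m(-22, 31)) + 748440) = sqrt((-6 - 22) + 748440) = sqrt(-28 + 748440) = sqrt(748412) = 2*sqrt(187103)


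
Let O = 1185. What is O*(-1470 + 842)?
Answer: -744180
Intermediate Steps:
O*(-1470 + 842) = 1185*(-1470 + 842) = 1185*(-628) = -744180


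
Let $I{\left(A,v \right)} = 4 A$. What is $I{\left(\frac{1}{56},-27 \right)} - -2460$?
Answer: $\frac{34441}{14} \approx 2460.1$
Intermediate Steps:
$I{\left(\frac{1}{56},-27 \right)} - -2460 = \frac{4}{56} - -2460 = 4 \cdot \frac{1}{56} + 2460 = \frac{1}{14} + 2460 = \frac{34441}{14}$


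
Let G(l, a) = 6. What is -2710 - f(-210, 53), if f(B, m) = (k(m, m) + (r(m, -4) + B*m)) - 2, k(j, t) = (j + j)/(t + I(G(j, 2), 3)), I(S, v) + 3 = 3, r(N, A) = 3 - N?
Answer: 8470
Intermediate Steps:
I(S, v) = 0 (I(S, v) = -3 + 3 = 0)
k(j, t) = 2*j/t (k(j, t) = (j + j)/(t + 0) = (2*j)/t = 2*j/t)
f(B, m) = 3 - m + B*m (f(B, m) = (2*m/m + ((3 - m) + B*m)) - 2 = (2 + (3 - m + B*m)) - 2 = (5 - m + B*m) - 2 = 3 - m + B*m)
-2710 - f(-210, 53) = -2710 - (3 - 1*53 - 210*53) = -2710 - (3 - 53 - 11130) = -2710 - 1*(-11180) = -2710 + 11180 = 8470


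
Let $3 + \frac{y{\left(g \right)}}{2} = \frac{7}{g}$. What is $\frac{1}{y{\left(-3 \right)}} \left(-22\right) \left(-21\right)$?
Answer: $- \frac{693}{16} \approx -43.313$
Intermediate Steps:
$y{\left(g \right)} = -6 + \frac{14}{g}$ ($y{\left(g \right)} = -6 + 2 \frac{7}{g} = -6 + \frac{14}{g}$)
$\frac{1}{y{\left(-3 \right)}} \left(-22\right) \left(-21\right) = \frac{1}{-6 + \frac{14}{-3}} \left(-22\right) \left(-21\right) = \frac{1}{-6 + 14 \left(- \frac{1}{3}\right)} \left(-22\right) \left(-21\right) = \frac{1}{-6 - \frac{14}{3}} \left(-22\right) \left(-21\right) = \frac{1}{- \frac{32}{3}} \left(-22\right) \left(-21\right) = \left(- \frac{3}{32}\right) \left(-22\right) \left(-21\right) = \frac{33}{16} \left(-21\right) = - \frac{693}{16}$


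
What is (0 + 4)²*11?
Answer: 176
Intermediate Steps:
(0 + 4)²*11 = 4²*11 = 16*11 = 176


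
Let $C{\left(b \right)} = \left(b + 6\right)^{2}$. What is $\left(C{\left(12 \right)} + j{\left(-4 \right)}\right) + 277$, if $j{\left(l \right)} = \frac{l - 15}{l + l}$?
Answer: $\frac{4827}{8} \approx 603.38$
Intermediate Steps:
$j{\left(l \right)} = \frac{-15 + l}{2 l}$
$C{\left(b \right)} = \left(6 + b\right)^{2}$
$\left(C{\left(12 \right)} + j{\left(-4 \right)}\right) + 277 = \left(\left(6 + 12\right)^{2} + \frac{-15 - 4}{2 \left(-4\right)}\right) + 277 = \left(18^{2} + \frac{1}{2} \left(- \frac{1}{4}\right) \left(-19\right)\right) + 277 = \left(324 + \frac{19}{8}\right) + 277 = \frac{2611}{8} + 277 = \frac{4827}{8}$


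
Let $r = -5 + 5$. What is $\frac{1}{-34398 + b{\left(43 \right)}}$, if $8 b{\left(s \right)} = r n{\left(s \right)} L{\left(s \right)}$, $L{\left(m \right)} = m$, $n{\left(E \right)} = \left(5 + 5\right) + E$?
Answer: $- \frac{1}{34398} \approx -2.9071 \cdot 10^{-5}$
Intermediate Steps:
$n{\left(E \right)} = 10 + E$
$r = 0$
$b{\left(s \right)} = 0$ ($b{\left(s \right)} = \frac{0 \left(10 + s\right) s}{8} = \frac{0 s}{8} = \frac{1}{8} \cdot 0 = 0$)
$\frac{1}{-34398 + b{\left(43 \right)}} = \frac{1}{-34398 + 0} = \frac{1}{-34398} = - \frac{1}{34398}$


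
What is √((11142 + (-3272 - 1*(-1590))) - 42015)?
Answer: I*√32555 ≈ 180.43*I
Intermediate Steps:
√((11142 + (-3272 - 1*(-1590))) - 42015) = √((11142 + (-3272 + 1590)) - 42015) = √((11142 - 1682) - 42015) = √(9460 - 42015) = √(-32555) = I*√32555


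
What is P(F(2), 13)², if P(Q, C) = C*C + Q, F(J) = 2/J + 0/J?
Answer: 28900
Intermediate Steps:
F(J) = 2/J (F(J) = 2/J + 0 = 2/J)
P(Q, C) = Q + C² (P(Q, C) = C² + Q = Q + C²)
P(F(2), 13)² = (2/2 + 13²)² = (2*(½) + 169)² = (1 + 169)² = 170² = 28900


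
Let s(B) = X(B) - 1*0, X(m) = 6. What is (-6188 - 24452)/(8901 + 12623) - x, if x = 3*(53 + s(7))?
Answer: -960097/5381 ≈ -178.42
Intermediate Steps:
s(B) = 6 (s(B) = 6 - 1*0 = 6 + 0 = 6)
x = 177 (x = 3*(53 + 6) = 3*59 = 177)
(-6188 - 24452)/(8901 + 12623) - x = (-6188 - 24452)/(8901 + 12623) - 1*177 = -30640/21524 - 177 = -30640*1/21524 - 177 = -7660/5381 - 177 = -960097/5381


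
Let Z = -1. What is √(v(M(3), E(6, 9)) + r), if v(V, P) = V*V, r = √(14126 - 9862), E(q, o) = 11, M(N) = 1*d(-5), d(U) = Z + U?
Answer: √(36 + 2*√1066) ≈ 10.065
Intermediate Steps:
d(U) = -1 + U
M(N) = -6 (M(N) = 1*(-1 - 5) = 1*(-6) = -6)
r = 2*√1066 (r = √4264 = 2*√1066 ≈ 65.299)
v(V, P) = V²
√(v(M(3), E(6, 9)) + r) = √((-6)² + 2*√1066) = √(36 + 2*√1066)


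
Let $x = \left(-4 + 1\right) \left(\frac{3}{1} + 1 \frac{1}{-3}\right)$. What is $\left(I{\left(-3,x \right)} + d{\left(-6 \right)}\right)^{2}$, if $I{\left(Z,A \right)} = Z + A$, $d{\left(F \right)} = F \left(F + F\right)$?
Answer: $3721$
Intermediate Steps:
$x = -8$ ($x = - 3 \left(3 \cdot 1 + 1 \left(- \frac{1}{3}\right)\right) = - 3 \left(3 - \frac{1}{3}\right) = \left(-3\right) \frac{8}{3} = -8$)
$d{\left(F \right)} = 2 F^{2}$ ($d{\left(F \right)} = F 2 F = 2 F^{2}$)
$I{\left(Z,A \right)} = A + Z$
$\left(I{\left(-3,x \right)} + d{\left(-6 \right)}\right)^{2} = \left(\left(-8 - 3\right) + 2 \left(-6\right)^{2}\right)^{2} = \left(-11 + 2 \cdot 36\right)^{2} = \left(-11 + 72\right)^{2} = 61^{2} = 3721$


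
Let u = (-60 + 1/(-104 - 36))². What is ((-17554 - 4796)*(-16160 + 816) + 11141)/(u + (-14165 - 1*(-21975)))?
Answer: 6721811003600/223652801 ≈ 30055.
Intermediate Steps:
u = 70576801/19600 (u = (-60 + 1/(-140))² = (-60 - 1/140)² = (-8401/140)² = 70576801/19600 ≈ 3600.9)
((-17554 - 4796)*(-16160 + 816) + 11141)/(u + (-14165 - 1*(-21975))) = ((-17554 - 4796)*(-16160 + 816) + 11141)/(70576801/19600 + (-14165 - 1*(-21975))) = (-22350*(-15344) + 11141)/(70576801/19600 + (-14165 + 21975)) = (342938400 + 11141)/(70576801/19600 + 7810) = 342949541/(223652801/19600) = 342949541*(19600/223652801) = 6721811003600/223652801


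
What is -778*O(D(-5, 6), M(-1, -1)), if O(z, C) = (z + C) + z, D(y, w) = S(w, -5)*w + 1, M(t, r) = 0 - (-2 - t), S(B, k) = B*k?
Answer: 277746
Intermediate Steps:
M(t, r) = 2 + t (M(t, r) = 0 + (2 + t) = 2 + t)
D(y, w) = 1 - 5*w² (D(y, w) = (w*(-5))*w + 1 = (-5*w)*w + 1 = -5*w² + 1 = 1 - 5*w²)
O(z, C) = C + 2*z (O(z, C) = (C + z) + z = C + 2*z)
-778*O(D(-5, 6), M(-1, -1)) = -778*((2 - 1) + 2*(1 - 5*6²)) = -778*(1 + 2*(1 - 5*36)) = -778*(1 + 2*(1 - 180)) = -778*(1 + 2*(-179)) = -778*(1 - 358) = -778*(-357) = 277746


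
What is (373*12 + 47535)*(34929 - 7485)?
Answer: 1427389884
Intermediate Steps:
(373*12 + 47535)*(34929 - 7485) = (4476 + 47535)*27444 = 52011*27444 = 1427389884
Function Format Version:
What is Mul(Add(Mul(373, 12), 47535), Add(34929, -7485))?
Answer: 1427389884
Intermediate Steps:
Mul(Add(Mul(373, 12), 47535), Add(34929, -7485)) = Mul(Add(4476, 47535), 27444) = Mul(52011, 27444) = 1427389884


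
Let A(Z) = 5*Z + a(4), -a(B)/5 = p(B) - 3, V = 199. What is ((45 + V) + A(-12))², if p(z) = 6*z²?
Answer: 78961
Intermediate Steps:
a(B) = 15 - 30*B² (a(B) = -5*(6*B² - 3) = -5*(-3 + 6*B²) = 15 - 30*B²)
A(Z) = -465 + 5*Z (A(Z) = 5*Z + (15 - 30*4²) = 5*Z + (15 - 30*16) = 5*Z + (15 - 480) = 5*Z - 465 = -465 + 5*Z)
((45 + V) + A(-12))² = ((45 + 199) + (-465 + 5*(-12)))² = (244 + (-465 - 60))² = (244 - 525)² = (-281)² = 78961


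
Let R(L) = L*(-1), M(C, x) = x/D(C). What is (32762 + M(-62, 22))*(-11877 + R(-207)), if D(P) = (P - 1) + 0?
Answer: -8028897760/21 ≈ -3.8233e+8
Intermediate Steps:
D(P) = -1 + P (D(P) = (-1 + P) + 0 = -1 + P)
M(C, x) = x/(-1 + C)
R(L) = -L
(32762 + M(-62, 22))*(-11877 + R(-207)) = (32762 + 22/(-1 - 62))*(-11877 - 1*(-207)) = (32762 + 22/(-63))*(-11877 + 207) = (32762 + 22*(-1/63))*(-11670) = (32762 - 22/63)*(-11670) = (2063984/63)*(-11670) = -8028897760/21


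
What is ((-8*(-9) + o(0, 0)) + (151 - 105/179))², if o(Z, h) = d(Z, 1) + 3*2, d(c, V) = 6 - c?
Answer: 1760641600/32041 ≈ 54950.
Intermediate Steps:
o(Z, h) = 12 - Z (o(Z, h) = (6 - Z) + 3*2 = (6 - Z) + 6 = 12 - Z)
((-8*(-9) + o(0, 0)) + (151 - 105/179))² = ((-8*(-9) + (12 - 1*0)) + (151 - 105/179))² = ((72 + (12 + 0)) + (151 - 105*1/179))² = ((72 + 12) + (151 - 105/179))² = (84 + 26924/179)² = (41960/179)² = 1760641600/32041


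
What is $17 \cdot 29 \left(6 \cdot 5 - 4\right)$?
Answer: $12818$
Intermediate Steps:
$17 \cdot 29 \left(6 \cdot 5 - 4\right) = 493 \left(30 - 4\right) = 493 \cdot 26 = 12818$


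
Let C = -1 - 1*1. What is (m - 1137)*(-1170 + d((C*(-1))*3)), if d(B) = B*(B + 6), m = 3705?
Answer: -2819664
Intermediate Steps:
C = -2 (C = -1 - 1 = -2)
d(B) = B*(6 + B)
(m - 1137)*(-1170 + d((C*(-1))*3)) = (3705 - 1137)*(-1170 + (-2*(-1)*3)*(6 - 2*(-1)*3)) = 2568*(-1170 + (2*3)*(6 + 2*3)) = 2568*(-1170 + 6*(6 + 6)) = 2568*(-1170 + 6*12) = 2568*(-1170 + 72) = 2568*(-1098) = -2819664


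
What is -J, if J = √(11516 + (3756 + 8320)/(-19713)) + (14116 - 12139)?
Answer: -1977 - 4*√279681676701/19713 ≈ -2084.3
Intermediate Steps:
J = 1977 + 4*√279681676701/19713 (J = √(11516 + 12076*(-1/19713)) + 1977 = √(11516 - 12076/19713) + 1977 = √(227002832/19713) + 1977 = 4*√279681676701/19713 + 1977 = 1977 + 4*√279681676701/19713 ≈ 2084.3)
-J = -(1977 + 4*√279681676701/19713) = -1977 - 4*√279681676701/19713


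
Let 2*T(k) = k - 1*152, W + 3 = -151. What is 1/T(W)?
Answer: -1/153 ≈ -0.0065359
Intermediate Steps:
W = -154 (W = -3 - 151 = -154)
T(k) = -76 + k/2 (T(k) = (k - 1*152)/2 = (k - 152)/2 = (-152 + k)/2 = -76 + k/2)
1/T(W) = 1/(-76 + (½)*(-154)) = 1/(-76 - 77) = 1/(-153) = -1/153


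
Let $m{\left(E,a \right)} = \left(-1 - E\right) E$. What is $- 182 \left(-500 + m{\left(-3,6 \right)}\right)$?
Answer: $92092$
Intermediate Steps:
$m{\left(E,a \right)} = E \left(-1 - E\right)$
$- 182 \left(-500 + m{\left(-3,6 \right)}\right) = - 182 \left(-500 - - 3 \left(1 - 3\right)\right) = - 182 \left(-500 - \left(-3\right) \left(-2\right)\right) = - 182 \left(-500 - 6\right) = \left(-182\right) \left(-506\right) = 92092$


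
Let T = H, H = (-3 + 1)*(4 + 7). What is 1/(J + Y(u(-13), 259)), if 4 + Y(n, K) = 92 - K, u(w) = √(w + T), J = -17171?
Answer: -1/17342 ≈ -5.7663e-5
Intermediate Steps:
H = -22 (H = -2*11 = -22)
T = -22
u(w) = √(-22 + w) (u(w) = √(w - 22) = √(-22 + w))
Y(n, K) = 88 - K (Y(n, K) = -4 + (92 - K) = 88 - K)
1/(J + Y(u(-13), 259)) = 1/(-17171 + (88 - 1*259)) = 1/(-17171 + (88 - 259)) = 1/(-17171 - 171) = 1/(-17342) = -1/17342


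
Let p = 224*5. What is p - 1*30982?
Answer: -29862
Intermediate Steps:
p = 1120
p - 1*30982 = 1120 - 1*30982 = 1120 - 30982 = -29862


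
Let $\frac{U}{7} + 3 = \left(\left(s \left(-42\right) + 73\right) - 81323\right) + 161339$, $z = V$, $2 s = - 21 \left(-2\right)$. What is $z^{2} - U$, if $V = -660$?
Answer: $-118828$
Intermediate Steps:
$s = 21$ ($s = \frac{\left(-1\right) 21 \left(-2\right)}{2} = \frac{\left(-1\right) \left(-42\right)}{2} = \frac{1}{2} \cdot 42 = 21$)
$z = -660$
$U = 554428$ ($U = -21 + 7 \left(\left(\left(21 \left(-42\right) + 73\right) - 81323\right) + 161339\right) = -21 + 7 \left(\left(\left(-882 + 73\right) - 81323\right) + 161339\right) = -21 + 7 \left(\left(-809 - 81323\right) + 161339\right) = -21 + 7 \left(-82132 + 161339\right) = -21 + 7 \cdot 79207 = -21 + 554449 = 554428$)
$z^{2} - U = \left(-660\right)^{2} - 554428 = 435600 - 554428 = -118828$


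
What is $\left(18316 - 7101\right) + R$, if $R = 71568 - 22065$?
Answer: $60718$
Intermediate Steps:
$R = 49503$
$\left(18316 - 7101\right) + R = \left(18316 - 7101\right) + 49503 = 11215 + 49503 = 60718$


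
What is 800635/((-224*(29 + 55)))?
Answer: -800635/18816 ≈ -42.551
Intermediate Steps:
800635/((-224*(29 + 55))) = 800635/((-224*84)) = 800635/(-18816) = 800635*(-1/18816) = -800635/18816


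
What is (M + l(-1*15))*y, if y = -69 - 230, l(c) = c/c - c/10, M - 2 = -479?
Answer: 283751/2 ≈ 1.4188e+5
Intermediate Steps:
M = -477 (M = 2 - 479 = -477)
l(c) = 1 - c/10
y = -299
(M + l(-1*15))*y = (-477 + (1 - (-1)*15/10))*(-299) = (-477 + (1 - ⅒*(-15)))*(-299) = (-477 + (1 + 3/2))*(-299) = (-477 + 5/2)*(-299) = -949/2*(-299) = 283751/2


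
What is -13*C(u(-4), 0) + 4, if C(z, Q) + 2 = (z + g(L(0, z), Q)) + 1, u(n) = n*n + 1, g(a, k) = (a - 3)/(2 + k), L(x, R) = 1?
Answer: -191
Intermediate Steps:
g(a, k) = (-3 + a)/(2 + k)
u(n) = 1 + n² (u(n) = n² + 1 = 1 + n²)
C(z, Q) = -1 + z - 2/(2 + Q) (C(z, Q) = -2 + ((z + (-3 + 1)/(2 + Q)) + 1) = -2 + ((z - 2/(2 + Q)) + 1) = -2 + (1 + z - 2/(2 + Q)) = -1 + z - 2/(2 + Q))
-13*C(u(-4), 0) + 4 = -13*(-2 + (-1 + (1 + (-4)²))*(2 + 0))/(2 + 0) + 4 = -13*(-2 + (-1 + (1 + 16))*2)/2 + 4 = -13*(-2 + (-1 + 17)*2)/2 + 4 = -13*(-2 + 16*2)/2 + 4 = -13*(-2 + 32)/2 + 4 = -13*30/2 + 4 = -13*15 + 4 = -195 + 4 = -191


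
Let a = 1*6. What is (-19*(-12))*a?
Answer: 1368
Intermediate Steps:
a = 6
(-19*(-12))*a = -19*(-12)*6 = 228*6 = 1368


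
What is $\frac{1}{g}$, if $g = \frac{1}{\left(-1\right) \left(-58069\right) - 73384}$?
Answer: $-15315$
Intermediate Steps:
$g = - \frac{1}{15315}$ ($g = \frac{1}{58069 - 73384} = \frac{1}{-15315} = - \frac{1}{15315} \approx -6.5295 \cdot 10^{-5}$)
$\frac{1}{g} = \frac{1}{- \frac{1}{15315}} = -15315$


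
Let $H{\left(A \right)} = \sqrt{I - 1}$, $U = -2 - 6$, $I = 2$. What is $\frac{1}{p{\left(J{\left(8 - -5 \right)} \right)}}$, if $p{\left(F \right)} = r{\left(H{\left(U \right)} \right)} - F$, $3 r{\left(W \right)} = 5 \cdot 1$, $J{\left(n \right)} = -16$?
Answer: $\frac{3}{53} \approx 0.056604$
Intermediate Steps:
$U = -8$ ($U = -2 - 6 = -8$)
$H{\left(A \right)} = 1$ ($H{\left(A \right)} = \sqrt{2 - 1} = \sqrt{1} = 1$)
$r{\left(W \right)} = \frac{5}{3}$ ($r{\left(W \right)} = \frac{5 \cdot 1}{3} = \frac{1}{3} \cdot 5 = \frac{5}{3}$)
$p{\left(F \right)} = \frac{5}{3} - F$
$\frac{1}{p{\left(J{\left(8 - -5 \right)} \right)}} = \frac{1}{\frac{5}{3} - -16} = \frac{1}{\frac{5}{3} + 16} = \frac{1}{\frac{53}{3}} = \frac{3}{53}$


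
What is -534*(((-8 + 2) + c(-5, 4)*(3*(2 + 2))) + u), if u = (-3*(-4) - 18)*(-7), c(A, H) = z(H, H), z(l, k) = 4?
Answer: -44856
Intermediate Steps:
c(A, H) = 4
u = 42 (u = (12 - 18)*(-7) = -6*(-7) = 42)
-534*(((-8 + 2) + c(-5, 4)*(3*(2 + 2))) + u) = -534*(((-8 + 2) + 4*(3*(2 + 2))) + 42) = -534*((-6 + 4*(3*4)) + 42) = -534*((-6 + 4*12) + 42) = -534*((-6 + 48) + 42) = -534*(42 + 42) = -534*84 = -44856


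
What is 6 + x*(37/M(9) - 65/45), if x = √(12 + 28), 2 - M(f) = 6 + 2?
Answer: 6 - 137*√10/9 ≈ -42.137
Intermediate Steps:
M(f) = -6 (M(f) = 2 - (6 + 2) = 2 - 1*8 = 2 - 8 = -6)
x = 2*√10 (x = √40 = 2*√10 ≈ 6.3246)
6 + x*(37/M(9) - 65/45) = 6 + (2*√10)*(37/(-6) - 65/45) = 6 + (2*√10)*(37*(-⅙) - 65*1/45) = 6 + (2*√10)*(-37/6 - 13/9) = 6 + (2*√10)*(-137/18) = 6 - 137*√10/9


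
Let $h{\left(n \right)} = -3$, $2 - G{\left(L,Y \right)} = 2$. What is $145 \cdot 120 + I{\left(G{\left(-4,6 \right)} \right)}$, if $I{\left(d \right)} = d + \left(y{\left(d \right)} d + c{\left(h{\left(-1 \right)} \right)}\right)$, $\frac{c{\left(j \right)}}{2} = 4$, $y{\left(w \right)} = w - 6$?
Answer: $17408$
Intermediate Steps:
$G{\left(L,Y \right)} = 0$ ($G{\left(L,Y \right)} = 2 - 2 = 0$)
$y{\left(w \right)} = -6 + w$ ($y{\left(w \right)} = w - 6 = -6 + w$)
$c{\left(j \right)} = 8$ ($c{\left(j \right)} = 2 \cdot 4 = 8$)
$I{\left(d \right)} = 8 + d + d \left(-6 + d\right)$ ($I{\left(d \right)} = d + \left(\left(-6 + d\right) d + 8\right) = d + \left(d \left(-6 + d\right) + 8\right) = d + \left(8 + d \left(-6 + d\right)\right) = 8 + d + d \left(-6 + d\right)$)
$145 \cdot 120 + I{\left(G{\left(-4,6 \right)} \right)} = 145 \cdot 120 + \left(8 + 0 + 0 \left(-6 + 0\right)\right) = 17400 + \left(8 + 0 + 0 \left(-6\right)\right) = 17400 + \left(8 + 0 + 0\right) = 17400 + 8 = 17408$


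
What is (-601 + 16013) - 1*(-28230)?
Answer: 43642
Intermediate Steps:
(-601 + 16013) - 1*(-28230) = 15412 + 28230 = 43642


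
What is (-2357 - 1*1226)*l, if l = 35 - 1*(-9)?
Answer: -157652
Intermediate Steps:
l = 44 (l = 35 + 9 = 44)
(-2357 - 1*1226)*l = (-2357 - 1*1226)*44 = (-2357 - 1226)*44 = -3583*44 = -157652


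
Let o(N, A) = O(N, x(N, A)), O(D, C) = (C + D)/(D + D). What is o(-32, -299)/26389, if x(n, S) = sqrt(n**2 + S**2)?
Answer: 1/52778 - 5*sqrt(3617)/1688896 ≈ -0.00015910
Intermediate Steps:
x(n, S) = sqrt(S**2 + n**2)
O(D, C) = (C + D)/(2*D) (O(D, C) = (C + D)/((2*D)) = (C + D)*(1/(2*D)) = (C + D)/(2*D))
o(N, A) = (N + sqrt(A**2 + N**2))/(2*N) (o(N, A) = (sqrt(A**2 + N**2) + N)/(2*N) = (N + sqrt(A**2 + N**2))/(2*N))
o(-32, -299)/26389 = ((1/2)*(-32 + sqrt((-299)**2 + (-32)**2))/(-32))/26389 = ((1/2)*(-1/32)*(-32 + sqrt(89401 + 1024)))*(1/26389) = ((1/2)*(-1/32)*(-32 + sqrt(90425)))*(1/26389) = ((1/2)*(-1/32)*(-32 + 5*sqrt(3617)))*(1/26389) = (1/2 - 5*sqrt(3617)/64)*(1/26389) = 1/52778 - 5*sqrt(3617)/1688896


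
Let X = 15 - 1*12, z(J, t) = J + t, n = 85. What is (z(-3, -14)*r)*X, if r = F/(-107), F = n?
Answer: 4335/107 ≈ 40.514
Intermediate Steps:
F = 85
X = 3 (X = 15 - 12 = 3)
r = -85/107 (r = 85/(-107) = 85*(-1/107) = -85/107 ≈ -0.79439)
(z(-3, -14)*r)*X = ((-3 - 14)*(-85/107))*3 = -17*(-85/107)*3 = (1445/107)*3 = 4335/107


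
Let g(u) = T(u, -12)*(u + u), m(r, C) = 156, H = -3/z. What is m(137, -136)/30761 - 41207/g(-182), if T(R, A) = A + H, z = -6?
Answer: -1266915511/128765546 ≈ -9.8389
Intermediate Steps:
H = 1/2 (H = -3/(-6) = -3*(-1/6) = 1/2 ≈ 0.50000)
T(R, A) = 1/2 + A (T(R, A) = A + 1/2 = 1/2 + A)
g(u) = -23*u (g(u) = (1/2 - 12)*(u + u) = -23*u)
m(137, -136)/30761 - 41207/g(-182) = 156/30761 - 41207/((-23*(-182))) = 156*(1/30761) - 41207/4186 = 156/30761 - 41207*1/4186 = 156/30761 - 41207/4186 = -1266915511/128765546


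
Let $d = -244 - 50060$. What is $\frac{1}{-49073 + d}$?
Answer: $- \frac{1}{99377} \approx -1.0063 \cdot 10^{-5}$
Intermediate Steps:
$d = -50304$ ($d = -244 - 50060 = -50304$)
$\frac{1}{-49073 + d} = \frac{1}{-49073 - 50304} = \frac{1}{-99377} = - \frac{1}{99377}$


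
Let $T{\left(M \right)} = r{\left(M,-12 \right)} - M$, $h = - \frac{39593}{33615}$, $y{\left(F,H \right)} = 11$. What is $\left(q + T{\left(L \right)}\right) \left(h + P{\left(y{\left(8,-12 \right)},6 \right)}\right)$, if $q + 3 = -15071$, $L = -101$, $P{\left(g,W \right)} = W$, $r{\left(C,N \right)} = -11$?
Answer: $- \frac{2428861448}{33615} \approx -72255.0$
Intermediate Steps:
$h = - \frac{39593}{33615}$ ($h = \left(-39593\right) \frac{1}{33615} = - \frac{39593}{33615} \approx -1.1778$)
$T{\left(M \right)} = -11 - M$
$q = -15074$ ($q = -3 - 15071 = -15074$)
$\left(q + T{\left(L \right)}\right) \left(h + P{\left(y{\left(8,-12 \right)},6 \right)}\right) = \left(-15074 - -90\right) \left(- \frac{39593}{33615} + 6\right) = \left(-15074 + \left(-11 + 101\right)\right) \frac{162097}{33615} = \left(-15074 + 90\right) \frac{162097}{33615} = \left(-14984\right) \frac{162097}{33615} = - \frac{2428861448}{33615}$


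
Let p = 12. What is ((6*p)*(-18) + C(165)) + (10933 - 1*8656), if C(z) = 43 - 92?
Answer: 932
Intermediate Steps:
C(z) = -49
((6*p)*(-18) + C(165)) + (10933 - 1*8656) = ((6*12)*(-18) - 49) + (10933 - 1*8656) = (72*(-18) - 49) + (10933 - 8656) = (-1296 - 49) + 2277 = -1345 + 2277 = 932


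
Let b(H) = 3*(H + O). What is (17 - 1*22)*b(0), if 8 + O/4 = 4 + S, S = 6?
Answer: -120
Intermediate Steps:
O = 8 (O = -32 + 4*(4 + 6) = -32 + 4*10 = -32 + 40 = 8)
b(H) = 24 + 3*H (b(H) = 3*(H + 8) = 3*(8 + H) = 24 + 3*H)
(17 - 1*22)*b(0) = (17 - 1*22)*(24 + 3*0) = (17 - 22)*(24 + 0) = -5*24 = -120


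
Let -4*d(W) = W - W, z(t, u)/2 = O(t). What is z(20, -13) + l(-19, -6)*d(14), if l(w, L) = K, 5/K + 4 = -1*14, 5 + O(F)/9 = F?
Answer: 270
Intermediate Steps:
O(F) = -45 + 9*F
K = -5/18 (K = 5/(-4 - 1*14) = 5/(-4 - 14) = 5/(-18) = 5*(-1/18) = -5/18 ≈ -0.27778)
z(t, u) = -90 + 18*t (z(t, u) = 2*(-45 + 9*t) = -90 + 18*t)
l(w, L) = -5/18
d(W) = 0 (d(W) = -(W - W)/4 = -1/4*0 = 0)
z(20, -13) + l(-19, -6)*d(14) = (-90 + 18*20) - 5/18*0 = (-90 + 360) + 0 = 270 + 0 = 270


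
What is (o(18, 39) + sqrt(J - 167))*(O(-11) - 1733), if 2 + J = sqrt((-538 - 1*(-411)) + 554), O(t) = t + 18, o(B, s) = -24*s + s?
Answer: 1548222 - 1726*sqrt(-169 + sqrt(427)) ≈ 1.5482e+6 - 21022.0*I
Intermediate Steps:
o(B, s) = -23*s
O(t) = 18 + t
J = -2 + sqrt(427) (J = -2 + sqrt((-538 - 1*(-411)) + 554) = -2 + sqrt((-538 + 411) + 554) = -2 + sqrt(-127 + 554) = -2 + sqrt(427) ≈ 18.664)
(o(18, 39) + sqrt(J - 167))*(O(-11) - 1733) = (-23*39 + sqrt((-2 + sqrt(427)) - 167))*((18 - 11) - 1733) = (-897 + sqrt(-169 + sqrt(427)))*(7 - 1733) = (-897 + sqrt(-169 + sqrt(427)))*(-1726) = 1548222 - 1726*sqrt(-169 + sqrt(427))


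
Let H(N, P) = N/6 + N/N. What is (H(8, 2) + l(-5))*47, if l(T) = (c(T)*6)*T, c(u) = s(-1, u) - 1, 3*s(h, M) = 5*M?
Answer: 39809/3 ≈ 13270.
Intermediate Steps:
s(h, M) = 5*M/3 (s(h, M) = (5*M)/3 = 5*M/3)
c(u) = -1 + 5*u/3 (c(u) = 5*u/3 - 1 = -1 + 5*u/3)
H(N, P) = 1 + N/6 (H(N, P) = N*(⅙) + 1 = N/6 + 1 = 1 + N/6)
l(T) = T*(-6 + 10*T) (l(T) = ((-1 + 5*T/3)*6)*T = (-6 + 10*T)*T = T*(-6 + 10*T))
(H(8, 2) + l(-5))*47 = ((1 + (⅙)*8) + 2*(-5)*(-3 + 5*(-5)))*47 = ((1 + 4/3) + 2*(-5)*(-3 - 25))*47 = (7/3 + 2*(-5)*(-28))*47 = (7/3 + 280)*47 = (847/3)*47 = 39809/3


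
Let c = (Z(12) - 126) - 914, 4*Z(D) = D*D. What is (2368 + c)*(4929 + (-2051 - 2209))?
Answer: 912516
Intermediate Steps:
Z(D) = D²/4 (Z(D) = (D*D)/4 = D²/4)
c = -1004 (c = ((¼)*12² - 126) - 914 = ((¼)*144 - 126) - 914 = (36 - 126) - 914 = -90 - 914 = -1004)
(2368 + c)*(4929 + (-2051 - 2209)) = (2368 - 1004)*(4929 + (-2051 - 2209)) = 1364*(4929 - 4260) = 1364*669 = 912516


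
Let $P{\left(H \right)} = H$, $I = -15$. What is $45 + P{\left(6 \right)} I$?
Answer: $-45$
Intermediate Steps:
$45 + P{\left(6 \right)} I = 45 + 6 \left(-15\right) = 45 - 90 = -45$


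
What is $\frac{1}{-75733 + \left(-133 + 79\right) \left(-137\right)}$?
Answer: $- \frac{1}{68335} \approx -1.4634 \cdot 10^{-5}$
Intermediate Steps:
$\frac{1}{-75733 + \left(-133 + 79\right) \left(-137\right)} = \frac{1}{-75733 - -7398} = \frac{1}{-75733 + 7398} = \frac{1}{-68335} = - \frac{1}{68335}$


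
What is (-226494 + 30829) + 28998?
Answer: -166667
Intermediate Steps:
(-226494 + 30829) + 28998 = -195665 + 28998 = -166667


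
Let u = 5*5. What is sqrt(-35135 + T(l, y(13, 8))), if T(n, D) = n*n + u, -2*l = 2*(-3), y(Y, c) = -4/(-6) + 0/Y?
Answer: I*sqrt(35101) ≈ 187.35*I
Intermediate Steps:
u = 25
y(Y, c) = 2/3 (y(Y, c) = -4*(-1/6) + 0 = 2/3 + 0 = 2/3)
l = 3 (l = -(-3) = -1/2*(-6) = 3)
T(n, D) = 25 + n**2 (T(n, D) = n*n + 25 = n**2 + 25 = 25 + n**2)
sqrt(-35135 + T(l, y(13, 8))) = sqrt(-35135 + (25 + 3**2)) = sqrt(-35135 + (25 + 9)) = sqrt(-35135 + 34) = sqrt(-35101) = I*sqrt(35101)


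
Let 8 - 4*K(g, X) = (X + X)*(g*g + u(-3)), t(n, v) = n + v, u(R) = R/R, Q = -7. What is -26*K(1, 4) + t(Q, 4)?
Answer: 49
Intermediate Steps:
u(R) = 1
K(g, X) = 2 - X*(1 + g²)/2 (K(g, X) = 2 - (X + X)*(g*g + 1)/4 = 2 - 2*X*(g² + 1)/4 = 2 - 2*X*(1 + g²)/4 = 2 - X*(1 + g²)/2)
-26*K(1, 4) + t(Q, 4) = -26*(2 - ½*4 - ½*4*1²) + (-7 + 4) = -26*(2 - 2 - ½*4*1) - 3 = -26*(2 - 2 - 2) - 3 = -26*(-2) - 3 = 52 - 3 = 49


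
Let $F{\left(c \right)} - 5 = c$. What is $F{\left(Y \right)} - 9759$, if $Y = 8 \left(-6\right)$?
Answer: $-9802$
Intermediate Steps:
$Y = -48$
$F{\left(c \right)} = 5 + c$
$F{\left(Y \right)} - 9759 = \left(5 - 48\right) - 9759 = -43 - 9759 = -9802$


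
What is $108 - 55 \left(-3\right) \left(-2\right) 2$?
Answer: $-552$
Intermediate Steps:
$108 - 55 \left(-3\right) \left(-2\right) 2 = 108 - 55 \cdot 6 \cdot 2 = 108 - 660 = -552$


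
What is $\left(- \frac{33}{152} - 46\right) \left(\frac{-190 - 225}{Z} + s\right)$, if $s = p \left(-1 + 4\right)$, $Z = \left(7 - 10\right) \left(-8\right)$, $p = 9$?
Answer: $- \frac{1636825}{3648} \approx -448.69$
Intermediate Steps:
$Z = 24$ ($Z = \left(-3\right) \left(-8\right) = 24$)
$s = 27$ ($s = 9 \left(-1 + 4\right) = 9 \cdot 3 = 27$)
$\left(- \frac{33}{152} - 46\right) \left(\frac{-190 - 225}{Z} + s\right) = \left(- \frac{33}{152} - 46\right) \left(\frac{-190 - 225}{24} + 27\right) = \left(\left(-33\right) \frac{1}{152} - 46\right) \left(\left(-190 - 225\right) \frac{1}{24} + 27\right) = \left(- \frac{33}{152} - 46\right) \left(\left(-415\right) \frac{1}{24} + 27\right) = - \frac{7025 \left(- \frac{415}{24} + 27\right)}{152} = \left(- \frac{7025}{152}\right) \frac{233}{24} = - \frac{1636825}{3648}$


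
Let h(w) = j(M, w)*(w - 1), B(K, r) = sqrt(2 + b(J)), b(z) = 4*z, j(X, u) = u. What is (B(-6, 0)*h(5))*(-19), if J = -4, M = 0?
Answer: -380*I*sqrt(14) ≈ -1421.8*I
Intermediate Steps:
B(K, r) = I*sqrt(14) (B(K, r) = sqrt(2 + 4*(-4)) = sqrt(2 - 16) = sqrt(-14) = I*sqrt(14))
h(w) = w*(-1 + w) (h(w) = w*(w - 1) = w*(-1 + w))
(B(-6, 0)*h(5))*(-19) = ((I*sqrt(14))*(5*(-1 + 5)))*(-19) = ((I*sqrt(14))*(5*4))*(-19) = ((I*sqrt(14))*20)*(-19) = (20*I*sqrt(14))*(-19) = -380*I*sqrt(14)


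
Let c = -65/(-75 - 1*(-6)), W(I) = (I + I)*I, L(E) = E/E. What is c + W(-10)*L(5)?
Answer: 13865/69 ≈ 200.94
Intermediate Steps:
L(E) = 1
W(I) = 2*I² (W(I) = (2*I)*I = 2*I²)
c = 65/69 (c = -65/(-75 + 6) = -65/(-69) = -65*(-1/69) = 65/69 ≈ 0.94203)
c + W(-10)*L(5) = 65/69 + (2*(-10)²)*1 = 65/69 + (2*100)*1 = 65/69 + 200*1 = 65/69 + 200 = 13865/69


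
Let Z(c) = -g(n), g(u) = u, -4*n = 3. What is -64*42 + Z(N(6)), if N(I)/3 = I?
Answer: -10749/4 ≈ -2687.3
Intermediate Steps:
n = -3/4 (n = -1/4*3 = -3/4 ≈ -0.75000)
N(I) = 3*I
Z(c) = 3/4 (Z(c) = -1*(-3/4) = 3/4)
-64*42 + Z(N(6)) = -64*42 + 3/4 = -2688 + 3/4 = -10749/4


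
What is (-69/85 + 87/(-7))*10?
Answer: -15756/119 ≈ -132.40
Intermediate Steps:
(-69/85 + 87/(-7))*10 = (-69*1/85 + 87*(-⅐))*10 = (-69/85 - 87/7)*10 = -7878/595*10 = -15756/119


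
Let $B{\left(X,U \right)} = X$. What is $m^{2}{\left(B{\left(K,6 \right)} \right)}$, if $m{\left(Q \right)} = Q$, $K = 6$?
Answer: $36$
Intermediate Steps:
$m^{2}{\left(B{\left(K,6 \right)} \right)} = 6^{2} = 36$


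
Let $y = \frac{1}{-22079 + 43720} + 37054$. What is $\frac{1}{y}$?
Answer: $\frac{21641}{801885615} \approx 2.6988 \cdot 10^{-5}$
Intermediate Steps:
$y = \frac{801885615}{21641}$ ($y = \frac{1}{21641} + 37054 = \frac{801885615}{21641} \approx 37054.0$)
$\frac{1}{y} = \frac{1}{\frac{801885615}{21641}} = \frac{21641}{801885615}$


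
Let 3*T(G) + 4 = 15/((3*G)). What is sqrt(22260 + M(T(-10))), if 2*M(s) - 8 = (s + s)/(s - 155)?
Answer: sqrt(2181182755)/313 ≈ 149.21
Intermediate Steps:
T(G) = -4/3 + 5/(3*G) (T(G) = -4/3 + (15/((3*G)))/3 = -4/3 + (15*(1/(3*G)))/3 = -4/3 + (5/G)/3 = -4/3 + 5/(3*G))
M(s) = 4 + s/(-155 + s) (M(s) = 4 + ((s + s)/(s - 155))/2 = 4 + ((2*s)/(-155 + s))/2 = 4 + (2*s/(-155 + s))/2 = 4 + s/(-155 + s))
sqrt(22260 + M(T(-10))) = sqrt(22260 + 5*(-124 + (1/3)*(5 - 4*(-10))/(-10))/(-155 + (1/3)*(5 - 4*(-10))/(-10))) = sqrt(22260 + 5*(-124 + (1/3)*(-1/10)*(5 + 40))/(-155 + (1/3)*(-1/10)*(5 + 40))) = sqrt(22260 + 5*(-124 + (1/3)*(-1/10)*45)/(-155 + (1/3)*(-1/10)*45)) = sqrt(22260 + 5*(-124 - 3/2)/(-155 - 3/2)) = sqrt(22260 + 5*(-251/2)/(-313/2)) = sqrt(22260 + 5*(-2/313)*(-251/2)) = sqrt(22260 + 1255/313) = sqrt(6968635/313) = sqrt(2181182755)/313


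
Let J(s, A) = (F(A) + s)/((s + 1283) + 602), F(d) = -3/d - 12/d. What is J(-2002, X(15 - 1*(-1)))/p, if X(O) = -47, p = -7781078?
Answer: -94079/42788147922 ≈ -2.1987e-6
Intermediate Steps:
F(d) = -15/d
J(s, A) = (s - 15/A)/(1885 + s) (J(s, A) = (-15/A + s)/((s + 1283) + 602) = (s - 15/A)/((1283 + s) + 602) = (s - 15/A)/(1885 + s))
J(-2002, X(15 - 1*(-1)))/p = ((-15 - 47*(-2002))/((-47)*(1885 - 2002)))/(-7781078) = -1/47*(-15 + 94094)/(-117)*(-1/7781078) = -1/47*(-1/117)*94079*(-1/7781078) = (94079/5499)*(-1/7781078) = -94079/42788147922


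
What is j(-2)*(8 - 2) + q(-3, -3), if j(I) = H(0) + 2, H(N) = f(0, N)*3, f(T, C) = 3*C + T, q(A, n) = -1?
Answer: 11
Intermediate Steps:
f(T, C) = T + 3*C
H(N) = 9*N (H(N) = (0 + 3*N)*3 = (3*N)*3 = 9*N)
j(I) = 2 (j(I) = 9*0 + 2 = 0 + 2 = 2)
j(-2)*(8 - 2) + q(-3, -3) = 2*(8 - 2) - 1 = 2*6 - 1 = 12 - 1 = 11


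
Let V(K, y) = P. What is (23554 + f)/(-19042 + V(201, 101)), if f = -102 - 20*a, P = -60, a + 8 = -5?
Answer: -11856/9551 ≈ -1.2413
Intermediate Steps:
a = -13 (a = -8 - 5 = -13)
V(K, y) = -60
f = 158 (f = -102 - 20*(-13) = -102 + 260 = 158)
(23554 + f)/(-19042 + V(201, 101)) = (23554 + 158)/(-19042 - 60) = 23712/(-19102) = 23712*(-1/19102) = -11856/9551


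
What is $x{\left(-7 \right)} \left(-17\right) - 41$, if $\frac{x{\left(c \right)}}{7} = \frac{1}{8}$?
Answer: $- \frac{447}{8} \approx -55.875$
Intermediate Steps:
$x{\left(c \right)} = \frac{7}{8}$
$x{\left(-7 \right)} \left(-17\right) - 41 = \frac{7}{8} \left(-17\right) - 41 = - \frac{119}{8} - 41 = - \frac{447}{8}$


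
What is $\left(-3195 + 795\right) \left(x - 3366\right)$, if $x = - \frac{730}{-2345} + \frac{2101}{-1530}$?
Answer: $\frac{193288208720}{23919} \approx 8.081 \cdot 10^{6}$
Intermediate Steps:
$x = - \frac{761989}{717570}$ ($x = \left(-730\right) \left(- \frac{1}{2345}\right) + 2101 \left(- \frac{1}{1530}\right) = \frac{146}{469} - \frac{2101}{1530} = - \frac{761989}{717570} \approx -1.0619$)
$\left(-3195 + 795\right) \left(x - 3366\right) = \left(-3195 + 795\right) \left(- \frac{761989}{717570} - 3366\right) = - 2400 \left(- \frac{761989}{717570} - 3366\right) = \left(-2400\right) \left(- \frac{2416102609}{717570}\right) = \frac{193288208720}{23919}$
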